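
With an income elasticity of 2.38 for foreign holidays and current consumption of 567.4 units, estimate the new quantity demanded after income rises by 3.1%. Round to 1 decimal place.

609.3

%ΔQ ≈ η × %ΔI = 2.38 × 3.1% = 7.378%.
New Q ≈ 567.4 × (1 + 0.07378) = 609.3.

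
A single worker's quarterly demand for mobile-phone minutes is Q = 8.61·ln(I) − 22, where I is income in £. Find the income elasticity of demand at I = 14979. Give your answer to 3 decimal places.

At I = 14979: Q = 60.780.
dQ/dI = 8.61/I = 0.000574805 at this income.
η = (dQ/dI)·(I/Q) = 0.000574805 × (14979/60.780) = 0.142.

0.142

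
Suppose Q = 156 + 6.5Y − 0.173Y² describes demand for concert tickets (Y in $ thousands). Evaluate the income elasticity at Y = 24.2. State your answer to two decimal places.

-0.21

At Y = 24.2: Q = 211.9843.
dQ/dY = 6.5 − 0.346Y = -1.87320.
η = (dQ/dY)·(Y/Q) = -1.87320 × (24.2/211.9843) = -0.21.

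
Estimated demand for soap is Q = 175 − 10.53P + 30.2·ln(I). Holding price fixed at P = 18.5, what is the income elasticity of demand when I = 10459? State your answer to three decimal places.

At P = 18.5, I = 10459: Q = 259.703.
Holding P constant, ∂Q/∂I = 30.2/I = 0.00288747.
η_I = (∂Q/∂I)·(I/Q) = 0.00288747 × (10459/259.703) = 0.116.

0.116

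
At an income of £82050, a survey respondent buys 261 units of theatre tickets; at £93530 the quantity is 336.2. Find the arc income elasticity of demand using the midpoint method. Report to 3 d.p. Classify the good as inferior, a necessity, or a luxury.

1.926 (luxury)

ΔQ = 336.2 − 261 = 75.2; midpoint Q̄ = (261 + 336.2)/2 = 298.6.
ΔI = 93530 − 82050 = 11480; midpoint Ī = (82050 + 93530)/2 = 87790.
η = (ΔQ/Q̄) ÷ (ΔI/Ī) = (75.2/298.6) ÷ (11480/87790) = 1.926.
η > 1 ⇒ luxury.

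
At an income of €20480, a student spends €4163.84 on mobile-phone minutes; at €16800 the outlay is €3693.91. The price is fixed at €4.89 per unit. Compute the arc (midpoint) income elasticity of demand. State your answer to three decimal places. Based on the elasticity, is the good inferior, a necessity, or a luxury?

0.606 (necessity)

With a constant price, Q₁ = 4163.84/4.89 = 851.501 and Q₂ = 3693.91/4.89 = 755.401 (equivalently, work directly with expenditure since P cancels).
Midpoint %ΔQ = (3693.91 − 4163.84)/3928.88 = -0.11961; midpoint %ΔI = (16800 − 20480)/18640 = -0.19742.
η = -0.11961 / -0.19742 = 0.606.
0 < η < 1 ⇒ necessity.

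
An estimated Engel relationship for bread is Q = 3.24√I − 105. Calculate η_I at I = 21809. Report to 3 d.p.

At I = 21809: Q = 373.479.
dQ/dI = 3.24/(2√I) = 0.0109698 at this income.
η = (dQ/dI)·(I/Q) = 0.0109698 × (21809/373.479) = 0.641.

0.641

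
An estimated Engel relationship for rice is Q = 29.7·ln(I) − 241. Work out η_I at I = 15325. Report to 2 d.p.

At I = 15325: Q = 45.226.
dQ/dI = 29.7/I = 0.00193801 at this income.
η = (dQ/dI)·(I/Q) = 0.00193801 × (15325/45.226) = 0.66.

0.66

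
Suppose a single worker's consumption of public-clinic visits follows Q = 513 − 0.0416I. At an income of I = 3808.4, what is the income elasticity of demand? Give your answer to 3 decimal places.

-0.447

At I = 3808.4: Q = 354.571.
dQ/dI = −0.0416.
η = (dQ/dI)·(I/Q) = -0.0416 × (3808.4/354.571) = -0.447.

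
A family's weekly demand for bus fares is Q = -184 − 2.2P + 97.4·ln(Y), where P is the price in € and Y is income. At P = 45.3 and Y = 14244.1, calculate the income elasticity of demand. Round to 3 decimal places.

0.150

At P = 45.3, Y = 14244.1: Q = 647.883.
Holding P constant, ∂Q/∂Y = 97.4/Y = 0.00683792.
η_Y = (∂Q/∂Y)·(Y/Q) = 0.00683792 × (14244.1/647.883) = 0.150.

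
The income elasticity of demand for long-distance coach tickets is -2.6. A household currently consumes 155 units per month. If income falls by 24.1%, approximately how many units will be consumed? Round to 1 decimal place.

252.1

%ΔQ ≈ η × %ΔI = -2.6 × (-24.1%) = 62.66%.
New Q ≈ 155 × (1 + 0.6266) = 252.1.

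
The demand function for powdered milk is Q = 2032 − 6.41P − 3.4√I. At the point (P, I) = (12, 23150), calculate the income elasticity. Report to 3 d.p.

At P = 12, I = 23150: Q = 1437.766.
Holding P constant, ∂Q/∂I = -3.4/(2√I) = -0.0111731.
η_I = (∂Q/∂I)·(I/Q) = -0.0111731 × (23150/1437.766) = -0.180.

-0.180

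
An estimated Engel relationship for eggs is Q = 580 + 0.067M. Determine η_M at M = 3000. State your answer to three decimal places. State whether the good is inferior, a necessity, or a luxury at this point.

At M = 3000: Q = 781.000.
dQ/dM = 0.067.
η = (dQ/dM)·(M/Q) = 0.067 × (3000/781.000) = 0.257.
Since 0 < η < 1, the good is a necessity.

0.257 (necessity)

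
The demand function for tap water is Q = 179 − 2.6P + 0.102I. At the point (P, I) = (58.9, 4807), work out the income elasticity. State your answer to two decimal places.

At P = 58.9, I = 4807: Q = 516.174.
Holding P constant, ∂Q/∂I = 0.102.
η_I = (∂Q/∂I)·(I/Q) = 0.102 × (4807/516.174) = 0.95.

0.95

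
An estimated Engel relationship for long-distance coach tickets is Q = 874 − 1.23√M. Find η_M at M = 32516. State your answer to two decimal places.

At M = 32516: Q = 652.204.
dQ/dM = -1.23/(2√M) = -0.00341057 at this income.
η = (dQ/dM)·(M/Q) = -0.00341057 × (32516/652.204) = -0.17.

-0.17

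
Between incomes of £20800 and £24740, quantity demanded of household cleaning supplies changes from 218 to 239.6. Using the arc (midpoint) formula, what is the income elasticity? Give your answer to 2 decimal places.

ΔQ = 239.6 − 218 = 21.6; midpoint Q̄ = (218 + 239.6)/2 = 228.8.
ΔI = 24740 − 20800 = 3940; midpoint Ī = (20800 + 24740)/2 = 22770.
η = (ΔQ/Q̄) ÷ (ΔI/Ī) = (21.6/228.8) ÷ (3940/22770) = 0.55.

0.55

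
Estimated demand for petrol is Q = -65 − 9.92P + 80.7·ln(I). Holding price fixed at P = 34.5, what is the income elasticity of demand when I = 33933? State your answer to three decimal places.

At P = 34.5, I = 33933: Q = 434.634.
Holding P constant, ∂Q/∂I = 80.7/I = 0.00237822.
η_I = (∂Q/∂I)·(I/Q) = 0.00237822 × (33933/434.634) = 0.186.

0.186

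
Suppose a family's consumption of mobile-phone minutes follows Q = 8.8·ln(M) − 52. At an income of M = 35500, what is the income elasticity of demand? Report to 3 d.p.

At M = 35500: Q = 40.200.
dQ/dM = 8.8/M = 0.000247887 at this income.
η = (dQ/dM)·(M/Q) = 0.000247887 × (35500/40.200) = 0.219.

0.219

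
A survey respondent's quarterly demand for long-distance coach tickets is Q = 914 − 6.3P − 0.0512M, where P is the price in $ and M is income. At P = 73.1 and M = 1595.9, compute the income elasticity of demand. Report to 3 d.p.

At P = 73.1, M = 1595.9: Q = 371.760.
Holding P constant, ∂Q/∂M = −0.0512.
η_M = (∂Q/∂M)·(M/Q) = -0.0512 × (1595.9/371.760) = -0.220.

-0.220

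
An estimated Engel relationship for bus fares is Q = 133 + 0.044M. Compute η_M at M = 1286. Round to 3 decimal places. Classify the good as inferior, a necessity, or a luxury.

0.298 (necessity)

At M = 1286: Q = 189.584.
dQ/dM = 0.044.
η = (dQ/dM)·(M/Q) = 0.044 × (1286/189.584) = 0.298.
Since 0 < η < 1, the good is a necessity.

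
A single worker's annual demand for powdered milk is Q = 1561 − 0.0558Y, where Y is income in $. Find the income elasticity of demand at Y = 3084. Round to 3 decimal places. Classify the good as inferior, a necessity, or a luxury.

At Y = 3084: Q = 1388.913.
dQ/dY = −0.0558.
η = (dQ/dY)·(Y/Q) = -0.0558 × (3084/1388.913) = -0.124.
Since η < 0, the good is an inferior good.

-0.124 (inferior good)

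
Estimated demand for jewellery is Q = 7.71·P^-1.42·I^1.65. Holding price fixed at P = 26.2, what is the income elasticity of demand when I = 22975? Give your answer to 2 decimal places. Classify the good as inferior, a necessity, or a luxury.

1.65 (luxury)

For a multiplicative demand Q = A·P^α·I^β, the income elasticity is β everywhere.
Here β = 1.65, so η = 1.65.
Since η > 1, this is a luxury.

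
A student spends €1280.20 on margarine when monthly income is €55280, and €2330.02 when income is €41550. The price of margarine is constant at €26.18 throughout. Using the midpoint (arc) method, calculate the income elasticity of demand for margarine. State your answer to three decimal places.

-2.051

With a constant price, Q₁ = 1280.20/26.18 = 48.900 and Q₂ = 2330.02/26.18 = 89.000 (equivalently, work directly with expenditure since P cancels).
Midpoint %ΔQ = (2330.02 − 1280.20)/1805.11 = 0.58158; midpoint %ΔI = (41550 − 55280)/48415 = -0.28359.
η = 0.58158 / -0.28359 = -2.051.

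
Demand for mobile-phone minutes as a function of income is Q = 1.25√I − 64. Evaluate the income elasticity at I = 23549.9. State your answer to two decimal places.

At I = 23549.9: Q = 127.825.
dQ/dI = 1.25/(2√I) = 0.00407273 at this income.
η = (dQ/dI)·(I/Q) = 0.00407273 × (23549.9/127.825) = 0.75.

0.75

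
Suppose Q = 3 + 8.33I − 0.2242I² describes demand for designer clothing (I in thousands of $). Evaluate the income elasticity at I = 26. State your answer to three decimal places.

-1.272

At I = 26: Q = 68.0208.
dQ/dI = 8.33 − 0.4484I = -3.32840.
η = (dQ/dI)·(I/Q) = -3.32840 × (26/68.0208) = -1.272.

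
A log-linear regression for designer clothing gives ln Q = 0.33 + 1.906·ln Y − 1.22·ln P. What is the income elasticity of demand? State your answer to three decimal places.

1.906

In a log-linear demand, the coefficient on ln Y is the income elasticity.
So η = 1.906.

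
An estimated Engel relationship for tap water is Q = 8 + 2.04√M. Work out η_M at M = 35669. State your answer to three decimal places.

At M = 35669: Q = 393.279.
dQ/dM = 2.04/(2√M) = 0.00540076 at this income.
η = (dQ/dM)·(M/Q) = 0.00540076 × (35669/393.279) = 0.490.

0.490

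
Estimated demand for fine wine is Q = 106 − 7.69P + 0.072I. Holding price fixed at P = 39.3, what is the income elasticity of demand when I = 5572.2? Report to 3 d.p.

At P = 39.3, I = 5572.2: Q = 204.981.
Holding P constant, ∂Q/∂I = 0.072.
η_I = (∂Q/∂I)·(I/Q) = 0.072 × (5572.2/204.981) = 1.957.

1.957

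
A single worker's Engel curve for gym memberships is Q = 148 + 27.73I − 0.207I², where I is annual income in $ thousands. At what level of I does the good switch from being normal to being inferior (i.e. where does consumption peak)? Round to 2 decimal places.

dQ/dI = 27.73 − 0.414I.
The good is inferior where dQ/dI < 0. Setting dQ/dI = 0 gives I = 27.73 / 0.414 = 66.98.

66.98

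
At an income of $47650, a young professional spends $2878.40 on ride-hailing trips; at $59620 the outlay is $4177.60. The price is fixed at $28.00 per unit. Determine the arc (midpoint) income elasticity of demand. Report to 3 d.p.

1.650

With a constant price, Q₁ = 2878.40/28.00 = 102.800 and Q₂ = 4177.60/28.00 = 149.200 (equivalently, work directly with expenditure since P cancels).
Midpoint %ΔQ = (4177.60 − 2878.40)/3528.00 = 0.36825; midpoint %ΔI = (59620 − 47650)/53635 = 0.22318.
η = 0.36825 / 0.22318 = 1.650.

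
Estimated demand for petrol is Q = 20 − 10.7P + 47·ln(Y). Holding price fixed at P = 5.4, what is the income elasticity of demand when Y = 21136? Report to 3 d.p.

0.109

At P = 5.4, Y = 21136: Q = 430.280.
Holding P constant, ∂Q/∂Y = 47/Y = 0.00222369.
η_Y = (∂Q/∂Y)·(Y/Q) = 0.00222369 × (21136/430.280) = 0.109.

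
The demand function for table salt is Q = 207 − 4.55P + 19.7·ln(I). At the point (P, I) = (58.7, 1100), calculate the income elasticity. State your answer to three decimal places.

At P = 58.7, I = 1100: Q = 77.875.
Holding P constant, ∂Q/∂I = 19.7/I = 0.0179091.
η_I = (∂Q/∂I)·(I/Q) = 0.0179091 × (1100/77.875) = 0.253.

0.253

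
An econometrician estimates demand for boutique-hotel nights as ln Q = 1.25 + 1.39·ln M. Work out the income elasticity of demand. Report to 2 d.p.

In a log-linear demand, the coefficient on ln M is the income elasticity.
So η = 1.39.

1.39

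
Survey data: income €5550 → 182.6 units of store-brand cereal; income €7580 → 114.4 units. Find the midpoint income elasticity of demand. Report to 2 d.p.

ΔQ = 114.4 − 182.6 = -68.2; midpoint Q̄ = (182.6 + 114.4)/2 = 148.5.
ΔI = 7580 − 5550 = 2030; midpoint Ī = (5550 + 7580)/2 = 6565.
η = (ΔQ/Q̄) ÷ (ΔI/Ī) = (-68.2/148.5) ÷ (2030/6565) = -1.49.

-1.49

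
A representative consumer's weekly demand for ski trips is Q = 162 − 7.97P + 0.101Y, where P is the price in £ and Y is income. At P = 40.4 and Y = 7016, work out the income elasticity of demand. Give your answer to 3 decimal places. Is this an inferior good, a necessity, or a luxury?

1.292 (luxury)

At P = 40.4, Y = 7016: Q = 548.628.
Holding P constant, ∂Q/∂Y = 0.101.
η_Y = (∂Q/∂Y)·(Y/Q) = 0.101 × (7016/548.628) = 1.292.
Since η > 1, this is a luxury.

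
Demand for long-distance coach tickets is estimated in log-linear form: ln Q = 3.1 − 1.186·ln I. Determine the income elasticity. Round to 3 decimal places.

In a log-linear demand, the coefficient on ln I is the income elasticity.
So η = -1.186.

-1.186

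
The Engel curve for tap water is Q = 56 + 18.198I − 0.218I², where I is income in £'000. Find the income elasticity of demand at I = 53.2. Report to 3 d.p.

At I = 53.2: Q = 407.1413.
dQ/dI = 18.198 − 0.436I = -4.99720.
η = (dQ/dI)·(I/Q) = -4.99720 × (53.2/407.1413) = -0.653.

-0.653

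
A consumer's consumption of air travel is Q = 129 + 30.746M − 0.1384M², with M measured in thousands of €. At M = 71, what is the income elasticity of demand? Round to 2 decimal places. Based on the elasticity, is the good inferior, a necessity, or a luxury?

0.49 (necessity)

At M = 71: Q = 1614.2916.
dQ/dM = 30.746 − 0.2768M = 11.09320.
η = (dQ/dM)·(M/Q) = 11.09320 × (71/1614.2916) = 0.49.
0 < η < 1 ⇒ necessity.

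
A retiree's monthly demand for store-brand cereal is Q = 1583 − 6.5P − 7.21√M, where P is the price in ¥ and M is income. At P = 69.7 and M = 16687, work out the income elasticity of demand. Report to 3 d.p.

At P = 69.7, M = 16687: Q = 198.575.
Holding P constant, ∂Q/∂M = -7.21/(2√M) = -0.0279072.
η_M = (∂Q/∂M)·(M/Q) = -0.0279072 × (16687/198.575) = -2.345.

-2.345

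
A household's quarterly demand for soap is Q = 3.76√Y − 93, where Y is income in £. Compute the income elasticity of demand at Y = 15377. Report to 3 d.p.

At Y = 15377: Q = 373.255.
dQ/dY = 3.76/(2√Y) = 0.0151608 at this income.
η = (dQ/dY)·(Y/Q) = 0.0151608 × (15377/373.255) = 0.625.

0.625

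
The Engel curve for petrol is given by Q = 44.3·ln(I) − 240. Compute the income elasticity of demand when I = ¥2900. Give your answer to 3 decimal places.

At I = 2900: Q = 113.180.
dQ/dI = 44.3/I = 0.0152759 at this income.
η = (dQ/dI)·(I/Q) = 0.0152759 × (2900/113.180) = 0.391.

0.391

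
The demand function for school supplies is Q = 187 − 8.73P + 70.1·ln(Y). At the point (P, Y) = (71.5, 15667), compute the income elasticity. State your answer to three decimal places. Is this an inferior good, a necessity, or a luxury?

0.292 (necessity)

At P = 71.5, Y = 15667: Q = 239.923.
Holding P constant, ∂Q/∂Y = 70.1/Y = 0.00447437.
η_Y = (∂Q/∂Y)·(Y/Q) = 0.00447437 × (15667/239.923) = 0.292.
Since 0 < η < 1, this is a necessity.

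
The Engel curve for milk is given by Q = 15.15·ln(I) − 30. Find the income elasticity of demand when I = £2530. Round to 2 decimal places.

At I = 2530: Q = 88.715.
dQ/dI = 15.15/I = 0.00598814 at this income.
η = (dQ/dI)·(I/Q) = 0.00598814 × (2530/88.715) = 0.17.

0.17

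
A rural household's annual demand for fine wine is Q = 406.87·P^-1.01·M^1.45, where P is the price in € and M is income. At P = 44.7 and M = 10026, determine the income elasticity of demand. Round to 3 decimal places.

For a multiplicative demand Q = A·P^α·M^β, the income elasticity is β everywhere.
Here β = 1.45, so η = 1.450.

1.450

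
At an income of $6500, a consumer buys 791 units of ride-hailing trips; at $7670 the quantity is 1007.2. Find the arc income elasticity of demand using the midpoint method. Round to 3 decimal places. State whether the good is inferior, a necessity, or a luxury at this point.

1.456 (luxury)

ΔQ = 1007.2 − 791 = 216.2; midpoint Q̄ = (791 + 1007.2)/2 = 899.1.
ΔI = 7670 − 6500 = 1170; midpoint Ī = (6500 + 7670)/2 = 7085.
η = (ΔQ/Q̄) ÷ (ΔI/Ī) = (216.2/899.1) ÷ (1170/7085) = 1.456.
η > 1 ⇒ luxury.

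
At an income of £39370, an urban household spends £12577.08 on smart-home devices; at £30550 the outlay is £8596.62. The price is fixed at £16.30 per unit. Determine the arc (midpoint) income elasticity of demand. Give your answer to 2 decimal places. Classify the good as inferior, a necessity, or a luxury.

1.49 (luxury)

With a constant price, Q₁ = 12577.08/16.30 = 771.600 and Q₂ = 8596.62/16.30 = 527.400 (equivalently, work directly with expenditure since P cancels).
Midpoint %ΔQ = (8596.62 − 12577.08)/10586.85 = -0.37598; midpoint %ΔI = (30550 − 39370)/34960 = -0.25229.
η = -0.37598 / -0.25229 = 1.49.
η > 1 ⇒ luxury.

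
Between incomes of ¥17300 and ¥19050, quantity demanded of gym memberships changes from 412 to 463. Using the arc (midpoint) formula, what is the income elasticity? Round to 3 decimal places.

ΔQ = 463 − 412 = 51; midpoint Q̄ = (412 + 463)/2 = 437.5.
ΔI = 19050 − 17300 = 1750; midpoint Ī = (17300 + 19050)/2 = 18175.
η = (ΔQ/Q̄) ÷ (ΔI/Ī) = (51/437.5) ÷ (1750/18175) = 1.211.

1.211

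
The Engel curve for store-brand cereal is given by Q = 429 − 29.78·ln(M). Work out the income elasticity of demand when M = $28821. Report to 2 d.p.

-0.24

At M = 28821: Q = 123.193.
dQ/dM = -29.78/M = -0.00103327 at this income.
η = (dQ/dM)·(M/Q) = -0.00103327 × (28821/123.193) = -0.24.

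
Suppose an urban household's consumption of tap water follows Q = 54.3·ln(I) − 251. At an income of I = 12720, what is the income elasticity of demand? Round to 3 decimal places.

0.207

At I = 12720: Q = 262.186.
dQ/dI = 54.3/I = 0.00426887 at this income.
η = (dQ/dI)·(I/Q) = 0.00426887 × (12720/262.186) = 0.207.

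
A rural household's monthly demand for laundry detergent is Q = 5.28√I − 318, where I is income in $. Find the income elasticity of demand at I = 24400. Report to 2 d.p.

0.81

At I = 24400: Q = 506.762.
dQ/dI = 5.28/(2√I) = 0.0169009 at this income.
η = (dQ/dI)·(I/Q) = 0.0169009 × (24400/506.762) = 0.81.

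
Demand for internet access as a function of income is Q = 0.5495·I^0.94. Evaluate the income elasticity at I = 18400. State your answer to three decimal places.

0.940

For Q = A·I^β the income elasticity is constant and equal to β.
Here β = 0.94, so η = 0.940.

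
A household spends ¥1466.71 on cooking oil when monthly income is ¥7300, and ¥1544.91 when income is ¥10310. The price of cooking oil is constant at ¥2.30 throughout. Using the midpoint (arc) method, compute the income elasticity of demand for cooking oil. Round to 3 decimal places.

With a constant price, Q₁ = 1466.71/2.30 = 637.700 and Q₂ = 1544.91/2.30 = 671.700 (equivalently, work directly with expenditure since P cancels).
Midpoint %ΔQ = (1544.91 − 1466.71)/1505.81 = 0.05193; midpoint %ΔI = (10310 − 7300)/8805 = 0.34185.
η = 0.05193 / 0.34185 = 0.152.

0.152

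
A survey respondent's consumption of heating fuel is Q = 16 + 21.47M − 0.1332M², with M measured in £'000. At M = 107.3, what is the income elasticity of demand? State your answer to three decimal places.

-0.971

At M = 107.3: Q = 786.1608.
dQ/dM = 21.47 − 0.2664M = -7.11472.
η = (dQ/dM)·(M/Q) = -7.11472 × (107.3/786.1608) = -0.971.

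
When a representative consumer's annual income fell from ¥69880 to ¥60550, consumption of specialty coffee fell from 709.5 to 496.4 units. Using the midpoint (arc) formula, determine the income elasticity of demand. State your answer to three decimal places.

ΔQ = 496.4 − 709.5 = -213.1; midpoint Q̄ = (709.5 + 496.4)/2 = 602.95.
ΔI = 60550 − 69880 = -9330; midpoint Ī = (69880 + 60550)/2 = 65215.
η = (ΔQ/Q̄) ÷ (ΔI/Ī) = (-213.1/602.95) ÷ (-9330/65215) = 2.470.

2.470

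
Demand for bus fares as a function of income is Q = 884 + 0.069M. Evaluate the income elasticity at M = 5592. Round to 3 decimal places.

0.304

At M = 5592: Q = 1269.848.
dQ/dM = 0.069.
η = (dQ/dM)·(M/Q) = 0.069 × (5592/1269.848) = 0.304.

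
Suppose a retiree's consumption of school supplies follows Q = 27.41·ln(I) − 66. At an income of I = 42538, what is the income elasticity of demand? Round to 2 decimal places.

0.12

At I = 42538: Q = 226.140.
dQ/dI = 27.41/I = 0.000644365 at this income.
η = (dQ/dI)·(I/Q) = 0.000644365 × (42538/226.140) = 0.12.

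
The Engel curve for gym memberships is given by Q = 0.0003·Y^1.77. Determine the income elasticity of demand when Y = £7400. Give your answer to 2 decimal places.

For Q = A·Y^β the income elasticity is constant and equal to β.
Here β = 1.77, so η = 1.77.

1.77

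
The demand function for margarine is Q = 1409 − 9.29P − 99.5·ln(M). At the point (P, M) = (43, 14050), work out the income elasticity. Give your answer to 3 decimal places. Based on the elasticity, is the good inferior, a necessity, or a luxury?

At P = 43, M = 14050: Q = 59.267.
Holding P constant, ∂Q/∂M = -99.5/M = -0.00708185.
η_M = (∂Q/∂M)·(M/Q) = -0.00708185 × (14050/59.267) = -1.679.
Since η < 0, this is an inferior good.

-1.679 (inferior good)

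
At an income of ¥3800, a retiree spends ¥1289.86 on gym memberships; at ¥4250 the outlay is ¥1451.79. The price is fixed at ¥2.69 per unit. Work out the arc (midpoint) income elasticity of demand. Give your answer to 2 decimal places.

With a constant price, Q₁ = 1289.86/2.69 = 479.502 and Q₂ = 1451.79/2.69 = 539.699 (equivalently, work directly with expenditure since P cancels).
Midpoint %ΔQ = (1451.79 − 1289.86)/1370.82 = 0.11813; midpoint %ΔI = (4250 − 3800)/4025 = 0.11180.
η = 0.11813 / 0.11180 = 1.06.

1.06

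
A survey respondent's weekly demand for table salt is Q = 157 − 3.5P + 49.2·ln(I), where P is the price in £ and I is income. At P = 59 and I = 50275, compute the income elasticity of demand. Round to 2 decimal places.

At P = 59, I = 50275: Q = 483.103.
Holding P constant, ∂Q/∂I = 49.2/I = 0.000978618.
η_I = (∂Q/∂I)·(I/Q) = 0.000978618 × (50275/483.103) = 0.10.

0.10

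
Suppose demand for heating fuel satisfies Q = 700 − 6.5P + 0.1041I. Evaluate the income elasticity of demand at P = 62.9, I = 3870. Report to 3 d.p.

At P = 62.9, I = 3870: Q = 694.017.
Holding P constant, ∂Q/∂I = 0.1041.
η_I = (∂Q/∂I)·(I/Q) = 0.1041 × (3870/694.017) = 0.580.

0.580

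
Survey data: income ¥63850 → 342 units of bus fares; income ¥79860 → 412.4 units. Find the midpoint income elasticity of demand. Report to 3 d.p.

ΔQ = 412.4 − 342 = 70.4; midpoint Q̄ = (342 + 412.4)/2 = 377.2.
ΔI = 79860 − 63850 = 16010; midpoint Ī = (63850 + 79860)/2 = 71855.
η = (ΔQ/Q̄) ÷ (ΔI/Ī) = (70.4/377.2) ÷ (16010/71855) = 0.838.

0.838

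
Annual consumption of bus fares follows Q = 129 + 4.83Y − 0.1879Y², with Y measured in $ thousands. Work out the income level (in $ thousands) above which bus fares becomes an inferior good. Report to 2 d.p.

dQ/dY = 4.83 − 0.3758Y.
The good is inferior where dQ/dY < 0. Setting dQ/dY = 0 gives Y = 4.83 / 0.3758 = 12.85.

12.85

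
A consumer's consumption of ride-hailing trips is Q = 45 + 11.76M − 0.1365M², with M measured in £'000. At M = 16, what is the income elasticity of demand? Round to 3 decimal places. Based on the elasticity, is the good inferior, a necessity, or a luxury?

0.597 (necessity)

At M = 16: Q = 198.2160.
dQ/dM = 11.76 − 0.273M = 7.39200.
η = (dQ/dM)·(M/Q) = 7.39200 × (16/198.2160) = 0.597.
0 < η < 1 ⇒ necessity.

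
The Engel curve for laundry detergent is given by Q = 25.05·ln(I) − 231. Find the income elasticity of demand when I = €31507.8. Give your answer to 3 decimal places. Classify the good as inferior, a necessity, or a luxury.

At I = 31507.8: Q = 28.468.
dQ/dI = 25.05/I = 0.000795041 at this income.
η = (dQ/dI)·(I/Q) = 0.000795041 × (31507.8/28.468) = 0.880.
Since 0 < η < 1, the good is a necessity.

0.880 (necessity)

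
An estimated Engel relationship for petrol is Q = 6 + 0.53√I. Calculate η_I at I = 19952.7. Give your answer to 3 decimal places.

At I = 19952.7: Q = 80.865.
dQ/dI = 0.53/(2√I) = 0.00187605 at this income.
η = (dQ/dI)·(I/Q) = 0.00187605 × (19952.7/80.865) = 0.463.

0.463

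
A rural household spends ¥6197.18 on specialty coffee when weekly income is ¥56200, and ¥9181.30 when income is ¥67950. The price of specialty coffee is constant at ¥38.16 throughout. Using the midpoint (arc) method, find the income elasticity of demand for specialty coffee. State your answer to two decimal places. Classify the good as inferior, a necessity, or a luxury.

2.05 (luxury)

With a constant price, Q₁ = 6197.18/38.16 = 162.400 and Q₂ = 9181.30/38.16 = 240.600 (equivalently, work directly with expenditure since P cancels).
Midpoint %ΔQ = (9181.30 − 6197.18)/7689.24 = 0.38809; midpoint %ΔI = (67950 − 56200)/62075 = 0.18929.
η = 0.38809 / 0.18929 = 2.05.
η > 1 ⇒ luxury.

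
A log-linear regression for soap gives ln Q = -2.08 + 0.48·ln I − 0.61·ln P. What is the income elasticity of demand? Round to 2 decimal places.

In a log-linear demand, the coefficient on ln I is the income elasticity.
So η = 0.48.

0.48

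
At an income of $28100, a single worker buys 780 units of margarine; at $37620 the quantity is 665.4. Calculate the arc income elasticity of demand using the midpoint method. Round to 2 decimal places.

ΔQ = 665.4 − 780 = -114.6; midpoint Q̄ = (780 + 665.4)/2 = 722.7.
ΔI = 37620 − 28100 = 9520; midpoint Ī = (28100 + 37620)/2 = 32860.
η = (ΔQ/Q̄) ÷ (ΔI/Ī) = (-114.6/722.7) ÷ (9520/32860) = -0.55.

-0.55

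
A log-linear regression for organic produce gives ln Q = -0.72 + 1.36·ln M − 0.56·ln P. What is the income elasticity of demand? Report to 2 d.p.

In a log-linear demand, the coefficient on ln M is the income elasticity.
So η = 1.36.

1.36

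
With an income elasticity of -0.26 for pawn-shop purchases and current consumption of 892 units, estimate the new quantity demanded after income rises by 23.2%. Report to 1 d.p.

838.2

%ΔQ ≈ η × %ΔI = -0.26 × 23.2% = -6.032%.
New Q ≈ 892 × (1 − 0.06032) = 838.2.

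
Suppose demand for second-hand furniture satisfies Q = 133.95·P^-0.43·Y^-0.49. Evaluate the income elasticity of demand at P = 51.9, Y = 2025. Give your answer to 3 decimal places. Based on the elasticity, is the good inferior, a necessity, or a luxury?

-0.490 (inferior good)

For a multiplicative demand Q = A·P^α·Y^β, the income elasticity is β everywhere.
Here β = -0.49, so η = -0.490.
Since η < 0, this is an inferior good.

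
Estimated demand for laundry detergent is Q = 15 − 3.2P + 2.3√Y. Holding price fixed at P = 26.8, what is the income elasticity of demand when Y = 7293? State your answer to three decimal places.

At P = 26.8, Y = 7293: Q = 125.658.
Holding P constant, ∂Q/∂Y = 2.3/(2√Y) = 0.0134662.
η_Y = (∂Q/∂Y)·(Y/Q) = 0.0134662 × (7293/125.658) = 0.782.

0.782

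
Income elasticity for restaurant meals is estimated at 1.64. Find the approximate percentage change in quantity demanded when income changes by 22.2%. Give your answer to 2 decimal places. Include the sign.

36.41%

%ΔQ ≈ η × %ΔI = 1.64 × 22.2% = 36.41%.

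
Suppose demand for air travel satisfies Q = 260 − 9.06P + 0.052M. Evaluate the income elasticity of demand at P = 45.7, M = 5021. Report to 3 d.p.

At P = 45.7, M = 5021: Q = 107.050.
Holding P constant, ∂Q/∂M = 0.052.
η_M = (∂Q/∂M)·(M/Q) = 0.052 × (5021/107.050) = 2.439.

2.439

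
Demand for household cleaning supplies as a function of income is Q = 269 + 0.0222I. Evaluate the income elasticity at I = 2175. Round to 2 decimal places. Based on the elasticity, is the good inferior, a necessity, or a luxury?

At I = 2175: Q = 317.285.
dQ/dI = 0.0222.
η = (dQ/dI)·(I/Q) = 0.0222 × (2175/317.285) = 0.15.
Since 0 < η < 1, the good is a necessity.

0.15 (necessity)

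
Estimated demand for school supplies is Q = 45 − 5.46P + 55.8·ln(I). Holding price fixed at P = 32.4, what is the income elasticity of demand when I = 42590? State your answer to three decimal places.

At P = 32.4, I = 42590: Q = 462.889.
Holding P constant, ∂Q/∂I = 55.8/I = 0.00131017.
η_I = (∂Q/∂I)·(I/Q) = 0.00131017 × (42590/462.889) = 0.121.

0.121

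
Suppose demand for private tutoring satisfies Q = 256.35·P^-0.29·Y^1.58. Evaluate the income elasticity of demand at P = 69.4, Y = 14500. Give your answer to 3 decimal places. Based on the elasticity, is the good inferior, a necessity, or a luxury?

For a multiplicative demand Q = A·P^α·Y^β, the income elasticity is β everywhere.
Here β = 1.58, so η = 1.580.
Since η > 1, this is a luxury.

1.580 (luxury)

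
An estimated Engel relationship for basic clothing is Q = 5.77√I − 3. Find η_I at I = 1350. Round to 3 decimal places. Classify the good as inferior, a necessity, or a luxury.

0.507 (necessity)

At I = 1350: Q = 209.003.
dQ/dI = 5.77/(2√I) = 0.0785198 at this income.
η = (dQ/dI)·(I/Q) = 0.0785198 × (1350/209.003) = 0.507.
Since 0 < η < 1, the good is a necessity.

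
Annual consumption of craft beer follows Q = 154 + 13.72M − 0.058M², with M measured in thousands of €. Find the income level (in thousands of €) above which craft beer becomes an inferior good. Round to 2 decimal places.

118.28

dQ/dM = 13.72 − 0.116M.
The good is inferior where dQ/dM < 0. Setting dQ/dM = 0 gives M = 13.72 / 0.116 = 118.28.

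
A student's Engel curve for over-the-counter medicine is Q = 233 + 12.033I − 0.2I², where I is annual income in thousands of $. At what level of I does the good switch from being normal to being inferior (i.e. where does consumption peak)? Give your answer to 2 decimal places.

dQ/dI = 12.033 − 0.4I.
The good is inferior where dQ/dI < 0. Setting dQ/dI = 0 gives I = 12.033 / 0.4 = 30.08.

30.08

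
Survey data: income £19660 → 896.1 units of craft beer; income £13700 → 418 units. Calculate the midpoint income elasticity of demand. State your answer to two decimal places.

2.04

ΔQ = 418 − 896.1 = -478.1; midpoint Q̄ = (896.1 + 418)/2 = 657.05.
ΔI = 13700 − 19660 = -5960; midpoint Ī = (19660 + 13700)/2 = 16680.
η = (ΔQ/Q̄) ÷ (ΔI/Ī) = (-478.1/657.05) ÷ (-5960/16680) = 2.04.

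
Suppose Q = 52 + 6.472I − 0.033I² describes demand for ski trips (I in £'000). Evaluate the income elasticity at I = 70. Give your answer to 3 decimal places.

0.378

At I = 70: Q = 343.3400.
dQ/dI = 6.472 − 0.066I = 1.85200.
η = (dQ/dI)·(I/Q) = 1.85200 × (70/343.3400) = 0.378.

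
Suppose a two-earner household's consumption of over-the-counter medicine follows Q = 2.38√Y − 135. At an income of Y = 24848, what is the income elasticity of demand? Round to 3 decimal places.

0.781

At Y = 24848: Q = 240.165.
dQ/dY = 2.38/(2√Y) = 0.00754921 at this income.
η = (dQ/dY)·(Y/Q) = 0.00754921 × (24848/240.165) = 0.781.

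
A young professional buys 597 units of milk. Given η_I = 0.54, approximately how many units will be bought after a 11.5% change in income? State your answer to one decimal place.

634.1

%ΔQ ≈ η × %ΔI = 0.54 × 11.5% = 6.21%.
New Q ≈ 597 × (1 + 0.0621) = 634.1.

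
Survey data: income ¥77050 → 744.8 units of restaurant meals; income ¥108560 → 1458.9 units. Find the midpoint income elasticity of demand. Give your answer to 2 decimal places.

1.91

ΔQ = 1458.9 − 744.8 = 714.1; midpoint Q̄ = (744.8 + 1458.9)/2 = 1101.85.
ΔI = 108560 − 77050 = 31510; midpoint Ī = (77050 + 108560)/2 = 92805.
η = (ΔQ/Q̄) ÷ (ΔI/Ī) = (714.1/1101.85) ÷ (31510/92805) = 1.91.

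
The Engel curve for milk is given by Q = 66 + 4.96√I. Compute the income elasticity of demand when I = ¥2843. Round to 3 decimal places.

At I = 2843: Q = 330.466.
dQ/dI = 4.96/(2√I) = 0.0465118 at this income.
η = (dQ/dI)·(I/Q) = 0.0465118 × (2843/330.466) = 0.400.

0.400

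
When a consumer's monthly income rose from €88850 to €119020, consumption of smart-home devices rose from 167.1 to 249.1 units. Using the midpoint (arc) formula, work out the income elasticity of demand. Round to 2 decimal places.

ΔQ = 249.1 − 167.1 = 82; midpoint Q̄ = (167.1 + 249.1)/2 = 208.1.
ΔI = 119020 − 88850 = 30170; midpoint Ī = (88850 + 119020)/2 = 103935.
η = (ΔQ/Q̄) ÷ (ΔI/Ī) = (82/208.1) ÷ (30170/103935) = 1.36.

1.36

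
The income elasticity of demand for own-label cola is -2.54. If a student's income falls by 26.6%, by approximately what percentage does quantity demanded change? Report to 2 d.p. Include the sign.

%ΔQ ≈ η × %ΔI = -2.54 × (-26.6%) = 67.56%.

67.56%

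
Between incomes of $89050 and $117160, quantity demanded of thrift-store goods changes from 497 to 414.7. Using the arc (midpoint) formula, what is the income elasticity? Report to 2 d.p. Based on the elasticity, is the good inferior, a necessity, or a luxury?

-0.66 (inferior good)

ΔQ = 414.7 − 497 = -82.3; midpoint Q̄ = (497 + 414.7)/2 = 455.85.
ΔI = 117160 − 89050 = 28110; midpoint Ī = (89050 + 117160)/2 = 103105.
η = (ΔQ/Q̄) ÷ (ΔI/Ī) = (-82.3/455.85) ÷ (28110/103105) = -0.66.
η < 0 ⇒ inferior good.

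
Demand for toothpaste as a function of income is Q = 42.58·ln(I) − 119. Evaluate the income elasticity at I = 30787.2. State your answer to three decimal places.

0.133

At I = 30787.2: Q = 321.058.
dQ/dI = 42.58/I = 0.00138304 at this income.
η = (dQ/dI)·(I/Q) = 0.00138304 × (30787.2/321.058) = 0.133.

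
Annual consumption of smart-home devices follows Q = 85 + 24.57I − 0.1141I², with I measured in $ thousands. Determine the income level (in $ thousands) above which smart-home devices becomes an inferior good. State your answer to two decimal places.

107.67

dQ/dI = 24.57 − 0.2282I.
The good is inferior where dQ/dI < 0. Setting dQ/dI = 0 gives I = 24.57 / 0.2282 = 107.67.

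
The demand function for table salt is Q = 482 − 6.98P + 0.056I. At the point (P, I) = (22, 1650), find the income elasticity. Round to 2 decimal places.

At P = 22, I = 1650: Q = 420.840.
Holding P constant, ∂Q/∂I = 0.056.
η_I = (∂Q/∂I)·(I/Q) = 0.056 × (1650/420.840) = 0.22.

0.22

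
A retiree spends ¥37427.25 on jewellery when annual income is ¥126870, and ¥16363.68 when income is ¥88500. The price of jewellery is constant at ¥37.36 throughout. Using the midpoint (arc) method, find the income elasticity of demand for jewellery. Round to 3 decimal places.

With a constant price, Q₁ = 37427.25/37.36 = 1001.800 and Q₂ = 16363.68/37.36 = 438.000 (equivalently, work directly with expenditure since P cancels).
Midpoint %ΔQ = (16363.68 − 37427.25)/26895.47 = -0.78316; midpoint %ΔI = (88500 − 126870)/107685 = -0.35632.
η = -0.78316 / -0.35632 = 2.198.

2.198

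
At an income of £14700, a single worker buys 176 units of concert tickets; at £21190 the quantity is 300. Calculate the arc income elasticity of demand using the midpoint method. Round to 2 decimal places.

ΔQ = 300 − 176 = 124; midpoint Q̄ = (176 + 300)/2 = 238.
ΔI = 21190 − 14700 = 6490; midpoint Ī = (14700 + 21190)/2 = 17945.
η = (ΔQ/Q̄) ÷ (ΔI/Ī) = (124/238) ÷ (6490/17945) = 1.44.

1.44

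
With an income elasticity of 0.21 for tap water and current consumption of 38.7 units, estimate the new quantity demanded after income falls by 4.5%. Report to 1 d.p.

38.3

%ΔQ ≈ η × %ΔI = 0.21 × (-4.5%) = -0.945%.
New Q ≈ 38.7 × (1 − 0.00945) = 38.3.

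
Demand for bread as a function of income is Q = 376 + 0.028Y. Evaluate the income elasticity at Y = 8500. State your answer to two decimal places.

0.39

At Y = 8500: Q = 614.000.
dQ/dY = 0.028.
η = (dQ/dY)·(Y/Q) = 0.028 × (8500/614.000) = 0.39.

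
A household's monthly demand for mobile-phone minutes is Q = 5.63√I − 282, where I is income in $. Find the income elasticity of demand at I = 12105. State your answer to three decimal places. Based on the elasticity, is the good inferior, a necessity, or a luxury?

0.918 (necessity)

At I = 12105: Q = 337.428.
dQ/dI = 5.63/(2√I) = 0.0255856 at this income.
η = (dQ/dI)·(I/Q) = 0.0255856 × (12105/337.428) = 0.918.
Since 0 < η < 1, the good is a necessity.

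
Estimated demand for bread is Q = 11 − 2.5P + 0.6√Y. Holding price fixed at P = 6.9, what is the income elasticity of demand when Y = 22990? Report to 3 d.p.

At P = 6.9, Y = 22990: Q = 84.725.
Holding P constant, ∂Q/∂Y = 0.6/(2√Y) = 0.00197857.
η_Y = (∂Q/∂Y)·(Y/Q) = 0.00197857 × (22990/84.725) = 0.537.

0.537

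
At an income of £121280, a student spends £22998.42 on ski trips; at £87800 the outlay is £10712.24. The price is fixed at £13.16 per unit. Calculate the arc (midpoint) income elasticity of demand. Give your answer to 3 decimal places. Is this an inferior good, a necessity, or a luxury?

2.276 (luxury)

With a constant price, Q₁ = 22998.42/13.16 = 1747.600 and Q₂ = 10712.24/13.16 = 814.000 (equivalently, work directly with expenditure since P cancels).
Midpoint %ΔQ = (10712.24 − 22998.42)/16855.33 = -0.72892; midpoint %ΔI = (87800 − 121280)/104540 = -0.32026.
η = -0.72892 / -0.32026 = 2.276.
η > 1 ⇒ luxury.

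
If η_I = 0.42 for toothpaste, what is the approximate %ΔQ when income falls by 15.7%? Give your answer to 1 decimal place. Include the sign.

%ΔQ ≈ η × %ΔI = 0.42 × (-15.7%) = -6.6%.

-6.6%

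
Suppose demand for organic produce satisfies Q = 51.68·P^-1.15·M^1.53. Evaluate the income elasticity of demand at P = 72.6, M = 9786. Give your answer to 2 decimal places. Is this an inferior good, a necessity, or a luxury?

1.53 (luxury)

For a multiplicative demand Q = A·P^α·M^β, the income elasticity is β everywhere.
Here β = 1.53, so η = 1.53.
Since η > 1, this is a luxury.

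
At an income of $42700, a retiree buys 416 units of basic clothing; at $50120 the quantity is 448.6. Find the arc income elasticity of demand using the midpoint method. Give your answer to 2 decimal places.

0.47

ΔQ = 448.6 − 416 = 32.6; midpoint Q̄ = (416 + 448.6)/2 = 432.3.
ΔI = 50120 − 42700 = 7420; midpoint Ī = (42700 + 50120)/2 = 46410.
η = (ΔQ/Q̄) ÷ (ΔI/Ī) = (32.6/432.3) ÷ (7420/46410) = 0.47.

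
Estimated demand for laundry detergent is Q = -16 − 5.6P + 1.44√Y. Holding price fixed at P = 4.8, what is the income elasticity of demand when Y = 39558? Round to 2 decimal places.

0.59

At P = 4.8, Y = 39558: Q = 243.524.
Holding P constant, ∂Q/∂Y = 1.44/(2√Y) = 0.00362006.
η_Y = (∂Q/∂Y)·(Y/Q) = 0.00362006 × (39558/243.524) = 0.59.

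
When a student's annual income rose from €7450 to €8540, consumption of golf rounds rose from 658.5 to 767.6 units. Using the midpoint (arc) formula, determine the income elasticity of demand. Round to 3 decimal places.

1.122

ΔQ = 767.6 − 658.5 = 109.1; midpoint Q̄ = (658.5 + 767.6)/2 = 713.05.
ΔI = 8540 − 7450 = 1090; midpoint Ī = (7450 + 8540)/2 = 7995.
η = (ΔQ/Q̄) ÷ (ΔI/Ī) = (109.1/713.05) ÷ (1090/7995) = 1.122.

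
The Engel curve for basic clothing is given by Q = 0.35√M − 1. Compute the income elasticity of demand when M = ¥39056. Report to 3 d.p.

At M = 39056: Q = 68.169.
dQ/dM = 0.35/(2√M) = 0.000885511 at this income.
η = (dQ/dM)·(M/Q) = 0.000885511 × (39056/68.169) = 0.507.

0.507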